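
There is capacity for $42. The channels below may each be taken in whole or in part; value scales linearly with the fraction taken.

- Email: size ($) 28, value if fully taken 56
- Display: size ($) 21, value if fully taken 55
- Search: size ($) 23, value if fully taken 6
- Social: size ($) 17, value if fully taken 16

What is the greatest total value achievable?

Best value per unit of size first: Display 55/21≈2.62, Email 56/28≈2, Social 16/17≈0.941, Search 6/23≈0.261.
All 21 $ of Display fit (value 55) → 21 remain.
Only 21 $ remain; take 21/28 of Email for value 56×21/28 = 42.
Total value = 97.

97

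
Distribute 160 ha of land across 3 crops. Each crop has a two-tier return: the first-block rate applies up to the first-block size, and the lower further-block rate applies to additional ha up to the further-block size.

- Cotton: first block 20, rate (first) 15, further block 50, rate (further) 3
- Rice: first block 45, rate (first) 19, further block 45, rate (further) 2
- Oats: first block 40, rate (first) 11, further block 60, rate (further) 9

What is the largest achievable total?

Order all 6 blocks by rate: Rice/first 19 > Cotton/first 15 > Oats/first 11 > Oats/second 9 > Cotton/second 3 > Rice/second 2.
Rice first at 19: fill all 45 — 115 left.
Cotton/first (15): +20 — 95 left.
Oats/first (11): +40 — 55 left.
Oats/second: +55 of 60 at 9; pool empty.
Total = 19×45 + 15×20 + 11×40 + 9×55 = 2090.

2090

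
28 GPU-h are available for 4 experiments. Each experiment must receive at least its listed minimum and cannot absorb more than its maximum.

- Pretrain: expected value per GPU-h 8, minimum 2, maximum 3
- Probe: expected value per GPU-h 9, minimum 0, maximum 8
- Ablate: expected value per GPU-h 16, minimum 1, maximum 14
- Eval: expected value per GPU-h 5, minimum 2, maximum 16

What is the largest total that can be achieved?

Meeting every minimum uses 2+0+1+2 = 5 GPU-h, leaving 23.
Order the experiments by expected value per GPU-h: Ablate 16 > Probe 9 > Pretrain 8 > Eval 5.
Ablate: +13 to 14 (cap) ; 10 left.
Probe takes 8 more to reach its cap of 8 ; 2 left.
Pretrain: +1 to 3 (cap) ; 1 left.
Only 1 left; Eval takes them to reach 3.
Total = 8×3 + 9×8 + 16×14 + 5×3 = 335.

335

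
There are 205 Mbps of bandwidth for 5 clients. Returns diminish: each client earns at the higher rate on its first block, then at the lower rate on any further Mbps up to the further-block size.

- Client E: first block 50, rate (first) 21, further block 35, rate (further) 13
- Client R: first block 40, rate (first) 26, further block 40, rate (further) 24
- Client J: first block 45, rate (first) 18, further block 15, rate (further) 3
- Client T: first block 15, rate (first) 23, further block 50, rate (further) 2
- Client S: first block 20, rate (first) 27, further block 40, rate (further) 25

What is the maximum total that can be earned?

4935

Rank every tier by rate: Client S/first 27 > Client R/first 26 > Client S/second 25 > Client R/second 24 > Client T/first 23 > Client E/first 21 > Client J/first 18 > Client E/second 13 > Client J/second 3 > Client T/second 2.
Client S/first (27): +20 — 185 left.
Fill Client R first block (40 at 26) — 145 left.
Client S second at 25: fill all 40 — 105 left.
Client R/second (24): +40 — 65 left.
Client T/first (23): +15 — 50 left.
Client E first at 21: fill all 50 — 0 left.
Total = 27×20 + 26×40 + 25×40 + 24×40 + 23×15 + 21×50 = 4935.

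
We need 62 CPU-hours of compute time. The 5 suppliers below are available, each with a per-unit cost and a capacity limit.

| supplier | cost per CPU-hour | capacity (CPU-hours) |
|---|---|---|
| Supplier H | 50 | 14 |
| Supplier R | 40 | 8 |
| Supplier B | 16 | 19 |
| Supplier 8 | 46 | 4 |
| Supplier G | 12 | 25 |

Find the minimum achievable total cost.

1408

Use suppliers in increasing cost order.
Take 25 from Supplier G at 12 — need 37 more.
Supplier B at 16: take all 19 CPU-hours — 18 still needed.
Take 8 from Supplier R at 40 — need 10 more.
Supplier 8 at 46: take all 4 CPU-hours — 6 still needed.
Supplier H (50): take the remaining 6 — done.
Cost = 25×12 + 19×16 + 8×40 + 4×46 + 6×50 = 1408.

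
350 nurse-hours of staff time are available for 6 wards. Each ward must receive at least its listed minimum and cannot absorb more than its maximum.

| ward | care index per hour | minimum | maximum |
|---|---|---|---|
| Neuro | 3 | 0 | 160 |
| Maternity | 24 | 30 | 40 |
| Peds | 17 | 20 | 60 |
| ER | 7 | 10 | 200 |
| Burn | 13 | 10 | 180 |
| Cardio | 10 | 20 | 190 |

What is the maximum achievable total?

Meeting every minimum uses 0+30+20+10+10+20 = 90 nurse-hours, leaving 260.
Highest care index per hour first: Maternity 24 > Peds 17 > Burn 13 > Cardio 10 > ER 7 > Neuro 3.
Give Maternity 10 more to hit its cap of 40 → 250 left.
Peds takes 40 more to reach its cap of 60 → 210 left.
Give Burn 170 more to hit its cap of 180 → 40 left.
Cardio has room for 170 more but only 40 remain, so it gets 60.
Total = 24×40 + 17×60 + 7×10 + 13×180 + 10×60 = 4990.

4990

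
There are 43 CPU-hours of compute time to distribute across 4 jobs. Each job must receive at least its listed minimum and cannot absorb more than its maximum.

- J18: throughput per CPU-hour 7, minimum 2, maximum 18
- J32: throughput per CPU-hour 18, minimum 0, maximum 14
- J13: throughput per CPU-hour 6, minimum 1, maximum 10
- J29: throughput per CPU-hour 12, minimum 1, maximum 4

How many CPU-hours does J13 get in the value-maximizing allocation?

Meeting every minimum uses 2+0+1+1 = 4 CPU-hours, leaving 39.
Order the jobs by throughput per CPU-hour: J32 18 > J29 12 > J18 7 > J13 6.
J32 takes 14 more to reach its cap of 14 — 25 left.
J29: +3 to 4 (cap) — 22 left.
J18: +16 to 18 (cap) — 6 left.
J13: +6 (room for 9) → 7. Pool exhausted.

7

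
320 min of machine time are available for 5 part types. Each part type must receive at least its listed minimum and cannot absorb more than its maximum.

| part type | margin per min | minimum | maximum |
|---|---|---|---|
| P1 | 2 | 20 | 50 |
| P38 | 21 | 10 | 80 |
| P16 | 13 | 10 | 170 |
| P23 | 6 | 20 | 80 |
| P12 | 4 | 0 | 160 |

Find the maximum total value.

4230

Meeting every minimum uses 20+10+10+20+0 = 60 min, leaving 260.
Highest margin per min first: P38 21 > P16 13 > P23 6 > P12 4 > P1 2.
P38 takes 70 more to reach its cap of 80 → 190 left.
Give P16 160 more to hit its cap of 170 → 30 left.
P23 has room for 60 more but only 30 remain, so it gets 50.
Total = 2×20 + 21×80 + 13×170 + 6×50 = 4230.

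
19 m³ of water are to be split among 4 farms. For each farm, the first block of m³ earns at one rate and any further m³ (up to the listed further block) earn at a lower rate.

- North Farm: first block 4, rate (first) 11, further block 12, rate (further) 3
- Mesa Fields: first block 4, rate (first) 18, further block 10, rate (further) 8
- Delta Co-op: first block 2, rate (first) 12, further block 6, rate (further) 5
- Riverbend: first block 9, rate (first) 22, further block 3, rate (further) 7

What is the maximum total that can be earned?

338

Rank every tier by rate: Riverbend/tier1 22 > Mesa Fields/tier1 18 > Delta Co-op/tier1 12 > North Farm/tier1 11 > Mesa Fields/tier2 8 > Riverbend/tier2 7 > Delta Co-op/tier2 5 > North Farm/tier2 3.
Fill Riverbend tier1 block (9 at 22) ; 10 left.
Fill Mesa Fields tier1 block (4 at 18) ; 6 left.
Delta Co-op tier1 at 12: fill all 2 ; 4 left.
North Farm/tier1 (11): +4 ; 0 left.
Total = 22×9 + 18×4 + 12×2 + 11×4 = 338.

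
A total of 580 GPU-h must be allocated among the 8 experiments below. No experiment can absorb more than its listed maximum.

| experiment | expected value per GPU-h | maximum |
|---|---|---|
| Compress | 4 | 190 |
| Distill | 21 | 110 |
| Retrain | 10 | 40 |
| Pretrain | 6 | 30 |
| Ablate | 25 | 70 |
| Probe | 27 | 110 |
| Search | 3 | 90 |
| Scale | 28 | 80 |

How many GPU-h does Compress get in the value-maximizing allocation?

140

Order the experiments by expected value per GPU-h: Scale 28 > Probe 27 > Ablate 25 > Distill 21 > Retrain 10 > Pretrain 6 > Compress 4 > Search 3.
Scale takes 80 to reach its cap of 80 → 500 left.
Probe: +110 to 110 (cap) → 390 left.
Ablate takes 70 to reach its cap of 70 → 320 left.
Distill takes 110 to reach its cap of 110 → 210 left.
Retrain: +40 to 40 (cap) → 170 left.
Pretrain: +30 to 30 (cap) → 140 left.
Compress: +140 (room for 190) → 140. Pool exhausted.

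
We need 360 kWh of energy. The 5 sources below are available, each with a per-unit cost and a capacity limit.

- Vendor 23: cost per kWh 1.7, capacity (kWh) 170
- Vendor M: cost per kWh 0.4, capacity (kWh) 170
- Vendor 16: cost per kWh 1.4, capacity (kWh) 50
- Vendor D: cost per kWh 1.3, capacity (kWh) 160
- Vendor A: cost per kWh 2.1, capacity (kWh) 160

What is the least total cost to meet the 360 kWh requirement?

Use sources in increasing cost order.
Take 170 from Vendor M at 0.4 → need 190 more.
Vendor D at 1.3: take all 160 kWh → 30 still needed.
Vendor 16 at 1.4: take 30 of its 50 → requirement met.
Vendor 23, Vendor A: unused.
Cost = 170×0.4 + 160×1.3 + 30×1.4 = 318.

318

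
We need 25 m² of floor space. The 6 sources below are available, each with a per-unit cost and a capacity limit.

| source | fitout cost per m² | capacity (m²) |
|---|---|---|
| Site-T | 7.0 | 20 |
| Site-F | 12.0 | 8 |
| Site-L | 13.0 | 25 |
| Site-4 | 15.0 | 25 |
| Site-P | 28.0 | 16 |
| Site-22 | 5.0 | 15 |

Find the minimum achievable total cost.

145

Use sources in increasing cost order.
Site-22 (5.0): use full 15 — 10 m² to go.
Site-T at 7.0: take 10 of its 20 — requirement met.
Site-F, Site-L, Site-4, Site-P: unused.
Cost = 15×5.0 + 10×7.0 = 145.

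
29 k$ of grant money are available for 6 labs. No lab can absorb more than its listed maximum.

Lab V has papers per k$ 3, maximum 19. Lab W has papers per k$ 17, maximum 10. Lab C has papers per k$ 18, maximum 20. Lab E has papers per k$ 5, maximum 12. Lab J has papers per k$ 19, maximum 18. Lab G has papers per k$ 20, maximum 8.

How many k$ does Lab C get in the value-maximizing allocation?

3

Highest papers per k$ first: Lab G 20 > Lab J 19 > Lab C 18 > Lab W 17 > Lab E 5 > Lab V 3.
Lab G: +8 to 8 (cap) → 21 left.
Lab J: +18 to 18 (cap) → 3 left.
Lab C has room for 20 but only 3 remain, so it gets 3.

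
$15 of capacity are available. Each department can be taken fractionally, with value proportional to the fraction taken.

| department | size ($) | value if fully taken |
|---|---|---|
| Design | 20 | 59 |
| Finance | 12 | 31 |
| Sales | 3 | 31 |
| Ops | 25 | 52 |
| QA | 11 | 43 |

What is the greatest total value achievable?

76.95

Best value per unit of size first: Sales 31/3≈10.3, QA 43/11≈3.91, Design 59/20≈2.95, Finance 31/12≈2.58, Ops 52/25≈2.08.
Take all of Sales (3 $, value 31) — 12 $ left.
QA: take in full, 11 $ for value 43 — 1 left.
1 $ left: a 1/20 share of Design gives 59×1/20 = 2.95.
Total value = 76.95.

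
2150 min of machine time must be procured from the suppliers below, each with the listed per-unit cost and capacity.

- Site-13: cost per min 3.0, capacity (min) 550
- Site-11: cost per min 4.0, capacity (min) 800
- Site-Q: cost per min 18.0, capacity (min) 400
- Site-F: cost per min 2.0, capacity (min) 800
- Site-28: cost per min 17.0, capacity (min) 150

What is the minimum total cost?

6450

Fill from the cheapest supplier first.
Site-F (2.0): use full 800 → 1350 min to go.
Site-13 at 3.0: take all 550 min → 800 still needed.
Site-11 at 4.0: take all 800 min → 0 still needed.
Site-28, Site-Q: unused.
Cost = 800×2.0 + 550×3.0 + 800×4.0 = 6450.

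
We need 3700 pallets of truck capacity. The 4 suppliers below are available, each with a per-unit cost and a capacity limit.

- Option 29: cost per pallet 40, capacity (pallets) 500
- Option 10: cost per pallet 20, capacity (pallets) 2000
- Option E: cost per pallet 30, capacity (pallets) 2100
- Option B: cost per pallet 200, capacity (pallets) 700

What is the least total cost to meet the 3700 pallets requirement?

91000

Fill from the cheapest supplier first.
Take 2000 from Option 10 at 20 — need 1700 more.
Option E at 30: take 1700 of its 2100 — requirement met.
Option 29, Option B: unused.
Cost = 2000×20 + 1700×30 = 91000.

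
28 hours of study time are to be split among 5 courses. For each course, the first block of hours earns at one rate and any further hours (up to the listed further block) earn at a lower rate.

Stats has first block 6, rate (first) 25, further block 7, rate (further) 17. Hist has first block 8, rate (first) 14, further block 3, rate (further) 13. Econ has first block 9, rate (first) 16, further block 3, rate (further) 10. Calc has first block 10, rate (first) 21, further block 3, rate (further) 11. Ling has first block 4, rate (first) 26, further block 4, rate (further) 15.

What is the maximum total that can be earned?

599

Order all 10 blocks by rate: Ling/T1 26 > Stats/T1 25 > Calc/T1 21 > Stats/T2 17 > Econ/T1 16 > Ling/T2 15 > Hist/T1 14 > Hist/T2 13 > Calc/T2 11 > Econ/T2 10.
Ling/T1 (26): +4 → 24 left.
Fill Stats T1 block (6 at 25) → 18 left.
Fill Calc T1 block (10 at 21) → 8 left.
Stats T2 at 17: fill all 7 → 1 left.
Econ/T1: +1 of 9 at 16; pool empty.
Total = 26×4 + 25×6 + 21×10 + 17×7 + 16×1 = 599.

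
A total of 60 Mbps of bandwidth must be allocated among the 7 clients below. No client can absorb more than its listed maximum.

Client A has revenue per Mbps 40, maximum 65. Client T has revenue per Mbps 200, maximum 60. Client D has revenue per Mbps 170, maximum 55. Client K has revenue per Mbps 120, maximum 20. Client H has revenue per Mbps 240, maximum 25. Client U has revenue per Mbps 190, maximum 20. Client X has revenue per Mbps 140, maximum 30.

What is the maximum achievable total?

13000

Order the clients by revenue per Mbps: Client H 240 > Client T 200 > Client U 190 > Client D 170 > Client X 140 > Client K 120 > Client A 40.
Client H takes 25 to reach its cap of 25 → 35 left.
Client T has room for 60 but only 35 remain, so it gets 35.
Total = 200×35 + 240×25 = 13000.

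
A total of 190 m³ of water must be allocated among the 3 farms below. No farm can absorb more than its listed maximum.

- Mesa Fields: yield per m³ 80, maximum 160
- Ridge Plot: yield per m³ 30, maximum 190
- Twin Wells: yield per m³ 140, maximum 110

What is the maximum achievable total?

Order the farms by yield per m³: Twin Wells 140 > Mesa Fields 80 > Ridge Plot 30.
Twin Wells takes 110 to reach its cap of 110 — 80 left.
Mesa Fields: +80 (room for 160) → 80. Pool exhausted.
Total = 80×80 + 140×110 = 21800.

21800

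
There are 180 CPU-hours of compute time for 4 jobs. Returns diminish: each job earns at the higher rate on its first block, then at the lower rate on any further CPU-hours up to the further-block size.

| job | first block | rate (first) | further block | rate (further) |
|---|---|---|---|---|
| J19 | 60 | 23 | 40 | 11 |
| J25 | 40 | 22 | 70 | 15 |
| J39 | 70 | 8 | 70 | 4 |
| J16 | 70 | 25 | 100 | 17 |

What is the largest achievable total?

Order all 8 blocks by rate: J16/T1 25 > J19/T1 23 > J25/T1 22 > J16/T2 17 > J25/T2 15 > J19/T2 11 > J39/T1 8 > J39/T2 4.
Fill J16 T1 block (70 at 25) ; 110 left.
J19/T1 (23): +60 ; 50 left.
J25/T1 (22): +40 ; 10 left.
10 remain; put them into J16 T2 at 17.
Total = 25×70 + 23×60 + 22×40 + 17×10 = 4180.

4180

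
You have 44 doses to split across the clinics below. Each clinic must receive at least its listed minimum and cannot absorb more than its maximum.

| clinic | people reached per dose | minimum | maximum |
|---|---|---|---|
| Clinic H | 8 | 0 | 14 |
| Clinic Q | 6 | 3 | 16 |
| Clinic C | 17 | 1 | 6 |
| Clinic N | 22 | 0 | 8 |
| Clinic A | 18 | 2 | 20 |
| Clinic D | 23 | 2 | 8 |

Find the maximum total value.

823

Meeting every minimum uses 0+3+1+0+2+2 = 8 doses, leaving 36.
Order the clinics by people reached per dose: Clinic D 23 > Clinic N 22 > Clinic A 18 > Clinic C 17 > Clinic H 8 > Clinic Q 6.
Give Clinic D 6 more to hit its cap of 8 — 30 left.
Clinic N: +8 to 8 (cap) — 22 left.
Clinic A takes 18 more to reach its cap of 20 — 4 left.
Clinic C: +4 (room for 5) → 5. Pool exhausted.
Total = 6×3 + 17×5 + 22×8 + 18×20 + 23×8 = 823.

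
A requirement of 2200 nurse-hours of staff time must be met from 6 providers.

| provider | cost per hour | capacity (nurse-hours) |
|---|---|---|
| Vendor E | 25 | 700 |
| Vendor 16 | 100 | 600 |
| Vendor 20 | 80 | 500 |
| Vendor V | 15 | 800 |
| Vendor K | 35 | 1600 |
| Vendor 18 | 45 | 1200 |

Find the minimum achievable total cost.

54000

Cheapest first:
Vendor V at 15: take all 800 nurse-hours — 1400 still needed.
Vendor E (25): use full 700 — 700 nurse-hours to go.
Vendor K (35): take the remaining 700 — done.
Vendor 18, Vendor 20, Vendor 16: unused.
Cost = 800×15 + 700×25 + 700×35 = 54000.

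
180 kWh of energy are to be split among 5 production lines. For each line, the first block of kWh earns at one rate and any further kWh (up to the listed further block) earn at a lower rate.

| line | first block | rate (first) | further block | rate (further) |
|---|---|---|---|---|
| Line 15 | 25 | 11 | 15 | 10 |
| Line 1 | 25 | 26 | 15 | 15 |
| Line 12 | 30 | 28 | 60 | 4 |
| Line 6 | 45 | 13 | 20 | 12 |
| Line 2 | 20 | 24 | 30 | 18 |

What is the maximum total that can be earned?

3500

Rank every tier by rate: Line 12/T1 28 > Line 1/T1 26 > Line 2/T1 24 > Line 2/T2 18 > Line 1/T2 15 > Line 6/T1 13 > Line 6/T2 12 > Line 15/T1 11 > Line 15/T2 10 > Line 12/T2 4.
Fill Line 12 T1 block (30 at 28) → 150 left.
Line 1/T1 (26): +25 → 125 left.
Line 2 T1 at 24: fill all 20 → 105 left.
Fill Line 2 T2 block (30 at 18) → 75 left.
Fill Line 1 T2 block (15 at 15) → 60 left.
Fill Line 6 T1 block (45 at 13) → 15 left.
Line 6/T2: +15 of 20 at 12; pool empty.
Total = 28×30 + 26×25 + 24×20 + 18×30 + 15×15 + 13×45 + 12×15 = 3500.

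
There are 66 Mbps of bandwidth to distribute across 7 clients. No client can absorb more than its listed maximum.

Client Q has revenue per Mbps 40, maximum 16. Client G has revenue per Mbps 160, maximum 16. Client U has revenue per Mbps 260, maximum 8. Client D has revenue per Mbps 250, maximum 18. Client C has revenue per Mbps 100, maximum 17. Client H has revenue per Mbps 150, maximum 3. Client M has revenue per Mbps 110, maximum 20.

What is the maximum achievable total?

11890

Rank by revenue per Mbps: Client U 260 > Client D 250 > Client G 160 > Client H 150 > Client M 110 > Client C 100 > Client Q 40.
Give Client U 8 to hit its cap of 8 — 58 left.
Give Client D 18 to hit its cap of 18 — 40 left.
Give Client G 16 to hit its cap of 16 — 24 left.
Client H takes 3 to reach its cap of 3 — 21 left.
Client M takes 20 to reach its cap of 20 — 1 left.
Only 1 left; Client C takes them to reach 1.
Total = 160×16 + 260×8 + 250×18 + 100×1 + 150×3 + 110×20 = 11890.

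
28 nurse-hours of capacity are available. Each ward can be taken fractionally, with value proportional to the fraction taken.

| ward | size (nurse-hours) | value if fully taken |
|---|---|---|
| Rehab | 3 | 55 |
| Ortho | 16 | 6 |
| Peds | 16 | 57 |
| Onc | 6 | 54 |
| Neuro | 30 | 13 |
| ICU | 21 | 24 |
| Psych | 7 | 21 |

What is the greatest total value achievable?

175

Rank by value-to-size ratio: Rehab 55/3≈18.3, Onc 54/6≈9, Peds 57/16≈3.56, Psych 21/7≈3, ICU 24/21≈1.14, Neuro 13/30≈0.433, Ortho 6/16≈0.375.
All 3 nurse-hours of Rehab fit (value 55) — 25 remain.
Take all of Onc (6 nurse-hours, value 54) — 19 nurse-hours left.
Take all of Peds (16 nurse-hours, value 57) — 3 nurse-hours left.
Only 3 nurse-hours remain; take 3/7 of Psych for value 21×3/7 = 9.
Total value = 175.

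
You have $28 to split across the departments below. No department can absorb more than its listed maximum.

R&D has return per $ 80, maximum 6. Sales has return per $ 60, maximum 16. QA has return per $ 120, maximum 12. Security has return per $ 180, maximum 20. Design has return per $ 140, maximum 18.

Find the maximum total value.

Order the departments by return per $: Security 180 > Design 140 > QA 120 > R&D 80 > Sales 60.
Security: +20 to 20 (cap) ; 8 left.
Only 8 left; Design takes them to reach 8.
Total = 180×20 + 140×8 = 4720.

4720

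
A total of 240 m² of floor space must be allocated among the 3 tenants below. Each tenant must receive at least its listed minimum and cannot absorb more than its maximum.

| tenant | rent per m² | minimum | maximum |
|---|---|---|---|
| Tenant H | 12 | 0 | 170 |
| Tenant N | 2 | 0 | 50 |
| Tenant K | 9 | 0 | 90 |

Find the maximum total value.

Meeting every minimum uses 0+0+0 = 0 m², leaving 240.
Highest rent per m² first: Tenant H 12 > Tenant K 9 > Tenant N 2.
Tenant H takes 170 more to reach its cap of 170 — 70 left.
Only 70 left; Tenant K takes them to reach 70.
Total = 12×170 + 9×70 = 2670.

2670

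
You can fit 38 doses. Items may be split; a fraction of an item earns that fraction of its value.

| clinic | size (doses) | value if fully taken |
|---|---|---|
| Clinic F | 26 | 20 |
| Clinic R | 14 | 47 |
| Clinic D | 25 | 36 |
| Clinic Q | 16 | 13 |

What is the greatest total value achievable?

81.56

Rank by value-to-size ratio: Clinic R 47/14≈3.36, Clinic D 36/25≈1.44, Clinic Q 13/16≈0.812, Clinic F 20/26≈0.769.
Clinic R: take in full, 14 doses for value 47 → 24 left.
Only 24 doses remain; take 24/25 of Clinic D for value 36×24/25 = 34.56.
Total value = 81.56.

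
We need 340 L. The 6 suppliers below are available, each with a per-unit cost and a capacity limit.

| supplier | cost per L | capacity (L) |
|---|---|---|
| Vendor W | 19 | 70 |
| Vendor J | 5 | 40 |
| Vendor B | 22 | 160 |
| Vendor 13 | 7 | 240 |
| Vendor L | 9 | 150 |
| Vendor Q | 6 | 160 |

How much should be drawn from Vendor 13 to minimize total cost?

Fill from the cheapest supplier first.
Take 40 from Vendor J at 5 — need 300 more.
Take 160 from Vendor Q at 6 — need 140 more.
Vendor 13 at 7: take 140 of its 240 — requirement met.
Vendor L, Vendor W, Vendor B: unused.

140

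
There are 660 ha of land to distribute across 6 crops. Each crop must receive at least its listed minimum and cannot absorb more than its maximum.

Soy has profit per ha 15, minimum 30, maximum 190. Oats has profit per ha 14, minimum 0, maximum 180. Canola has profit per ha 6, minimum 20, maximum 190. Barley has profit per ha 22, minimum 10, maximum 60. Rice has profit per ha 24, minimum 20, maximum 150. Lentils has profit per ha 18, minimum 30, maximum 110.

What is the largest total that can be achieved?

Meeting every minimum uses 30+0+20+10+20+30 = 110 ha, leaving 550.
Rank by profit per ha: Rice 24 > Barley 22 > Lentils 18 > Soy 15 > Oats 14 > Canola 6.
Rice takes 130 more to reach its cap of 150 ; 420 left.
Barley takes 50 more to reach its cap of 60 ; 370 left.
Lentils: +80 to 110 (cap) ; 290 left.
Soy: +160 to 190 (cap) ; 130 left.
Only 130 left; Oats takes them to reach 130.
Total = 15×190 + 14×130 + 6×20 + 22×60 + 24×150 + 18×110 = 11690.

11690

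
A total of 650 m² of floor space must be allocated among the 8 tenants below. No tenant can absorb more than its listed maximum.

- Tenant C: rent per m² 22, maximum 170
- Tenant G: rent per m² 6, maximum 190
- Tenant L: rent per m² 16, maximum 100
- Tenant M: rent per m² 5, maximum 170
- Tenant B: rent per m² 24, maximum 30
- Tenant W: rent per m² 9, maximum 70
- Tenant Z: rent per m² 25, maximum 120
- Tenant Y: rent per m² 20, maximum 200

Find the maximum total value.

13330

Highest rent per m² first: Tenant Z 25 > Tenant B 24 > Tenant C 22 > Tenant Y 20 > Tenant L 16 > Tenant W 9 > Tenant G 6 > Tenant M 5.
Tenant Z takes 120 to reach its cap of 120 ; 530 left.
Give Tenant B 30 to hit its cap of 30 ; 500 left.
Tenant C: +170 to 170 (cap) ; 330 left.
Tenant Y takes 200 to reach its cap of 200 ; 130 left.
Tenant L: +100 to 100 (cap) ; 30 left.
Only 30 left; Tenant W takes them to reach 30.
Total = 22×170 + 16×100 + 24×30 + 9×30 + 25×120 + 20×200 = 13330.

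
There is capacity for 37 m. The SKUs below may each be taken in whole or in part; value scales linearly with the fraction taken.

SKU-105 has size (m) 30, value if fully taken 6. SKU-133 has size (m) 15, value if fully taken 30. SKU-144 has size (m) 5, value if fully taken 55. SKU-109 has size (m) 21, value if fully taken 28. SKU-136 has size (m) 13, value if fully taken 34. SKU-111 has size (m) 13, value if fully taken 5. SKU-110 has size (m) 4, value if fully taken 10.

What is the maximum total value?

129

Sort by value density: SKU-144 55/5≈11, SKU-136 34/13≈2.62, SKU-110 10/4≈2.5, SKU-133 30/15≈2, SKU-109 28/21≈1.33, SKU-111 5/13≈0.385, SKU-105 6/30≈0.2.
SKU-144: take in full, 5 m for value 55 — 32 left.
All 13 m of SKU-136 fit (value 34) — 19 remain.
Take all of SKU-110 (4 m, value 10) — 15 m left.
All 15 m of SKU-133 fit (value 30) — 0 remain.
Total value = 129.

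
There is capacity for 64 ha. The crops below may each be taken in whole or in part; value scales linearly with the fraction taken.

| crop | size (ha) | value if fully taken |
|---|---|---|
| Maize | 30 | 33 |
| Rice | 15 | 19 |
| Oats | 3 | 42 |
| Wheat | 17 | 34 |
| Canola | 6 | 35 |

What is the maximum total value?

Sort by value density: Oats 42/3≈14, Canola 35/6≈5.83, Wheat 34/17≈2, Rice 19/15≈1.27, Maize 33/30≈1.1.
All 3 ha of Oats fit (value 42) → 61 remain.
All 6 ha of Canola fit (value 35) → 55 remain.
Take all of Wheat (17 ha, value 34) → 38 ha left.
Take all of Rice (15 ha, value 19) → 23 ha left.
Fill the last 23 ha with part of Maize: 23/30 of it earns 25.3.
Total value = 155.3.

155.3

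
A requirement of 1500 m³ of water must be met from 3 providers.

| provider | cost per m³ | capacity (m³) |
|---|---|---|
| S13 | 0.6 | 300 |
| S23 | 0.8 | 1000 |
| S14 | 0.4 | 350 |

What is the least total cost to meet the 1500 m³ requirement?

1000

Use providers in increasing cost order.
S14 (0.4): use full 350 ; 1150 m³ to go.
Take 300 from S13 at 0.6 ; need 850 more.
Take 850 from S23 at 0.8 to finish.
Cost = 350×0.4 + 300×0.6 + 850×0.8 = 1000.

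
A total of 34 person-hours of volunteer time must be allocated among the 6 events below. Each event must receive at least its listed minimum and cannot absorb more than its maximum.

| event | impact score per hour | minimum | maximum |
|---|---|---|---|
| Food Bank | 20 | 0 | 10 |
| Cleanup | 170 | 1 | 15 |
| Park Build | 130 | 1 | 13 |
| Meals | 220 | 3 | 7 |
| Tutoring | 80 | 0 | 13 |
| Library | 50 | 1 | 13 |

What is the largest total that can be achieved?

Meeting every minimum uses 0+1+1+3+0+1 = 6 person-hours, leaving 28.
Rank by impact score per hour: Meals 220 > Cleanup 170 > Park Build 130 > Tutoring 80 > Library 50 > Food Bank 20.
Meals: +4 to 7 (cap) ; 24 left.
Give Cleanup 14 more to hit its cap of 15 ; 10 left.
Park Build: +10 (room for 12) → 11. Pool exhausted.
Total = 170×15 + 130×11 + 220×7 + 50×1 = 5570.

5570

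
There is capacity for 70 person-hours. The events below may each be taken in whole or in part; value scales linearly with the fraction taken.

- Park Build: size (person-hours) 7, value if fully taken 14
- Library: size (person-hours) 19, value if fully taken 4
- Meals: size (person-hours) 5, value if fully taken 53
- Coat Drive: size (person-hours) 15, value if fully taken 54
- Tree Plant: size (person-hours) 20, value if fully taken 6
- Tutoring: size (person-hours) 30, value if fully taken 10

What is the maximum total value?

134.9

Sort by value density: Meals 53/5≈10.6, Coat Drive 54/15≈3.6, Park Build 14/7≈2, Tutoring 10/30≈0.333, Tree Plant 6/20≈0.3, Library 4/19≈0.211.
Take all of Meals (5 person-hours, value 53) — 65 person-hours left.
Coat Drive: take in full, 15 person-hours for value 54 — 50 left.
Take all of Park Build (7 person-hours, value 14) — 43 person-hours left.
Tutoring: take in full, 30 person-hours for value 10 — 13 left.
Only 13 person-hours remain; take 13/20 of Tree Plant for value 6×13/20 = 3.9.
Total value = 134.9.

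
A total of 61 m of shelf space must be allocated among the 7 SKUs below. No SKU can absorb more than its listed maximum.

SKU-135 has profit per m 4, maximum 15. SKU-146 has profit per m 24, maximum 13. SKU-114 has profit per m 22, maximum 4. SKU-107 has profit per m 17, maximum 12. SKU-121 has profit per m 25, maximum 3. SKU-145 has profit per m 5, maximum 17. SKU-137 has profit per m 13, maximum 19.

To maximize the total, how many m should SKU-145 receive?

10

Order the SKUs by profit per m: SKU-121 25 > SKU-146 24 > SKU-114 22 > SKU-107 17 > SKU-137 13 > SKU-145 5 > SKU-135 4.
SKU-121: +3 to 3 (cap) ; 58 left.
SKU-146 takes 13 to reach its cap of 13 ; 45 left.
SKU-114 takes 4 to reach its cap of 4 ; 41 left.
Give SKU-107 12 to hit its cap of 12 ; 29 left.
SKU-137: +19 to 19 (cap) ; 10 left.
SKU-145 has room for 17 but only 10 remain, so it gets 10.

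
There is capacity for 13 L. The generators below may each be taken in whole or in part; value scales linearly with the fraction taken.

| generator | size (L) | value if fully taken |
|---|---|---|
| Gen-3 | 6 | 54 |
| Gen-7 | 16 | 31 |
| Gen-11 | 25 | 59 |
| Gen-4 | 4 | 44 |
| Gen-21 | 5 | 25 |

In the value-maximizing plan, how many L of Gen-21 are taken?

Rank by value-to-size ratio: Gen-4 44/4≈11, Gen-3 54/6≈9, Gen-21 25/5≈5, Gen-11 59/25≈2.36, Gen-7 31/16≈1.94.
All 4 L of Gen-4 fit (value 44) ; 9 remain.
All 6 L of Gen-3 fit (value 54) ; 3 remain.
Fill the last 3 L with part of Gen-21: 3/5 of it earns 15.

3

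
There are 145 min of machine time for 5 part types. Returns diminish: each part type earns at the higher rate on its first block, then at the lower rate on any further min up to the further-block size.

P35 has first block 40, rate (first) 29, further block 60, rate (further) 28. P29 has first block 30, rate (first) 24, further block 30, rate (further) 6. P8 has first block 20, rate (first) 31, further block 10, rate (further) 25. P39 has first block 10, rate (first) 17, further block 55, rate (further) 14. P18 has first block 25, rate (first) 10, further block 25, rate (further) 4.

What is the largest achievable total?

4070

Treat each block as its own option and order by rate: P8/tier1 31 > P35/tier1 29 > P35/tier2 28 > P8/tier2 25 > P29/tier1 24 > P39/tier1 17 > P39/tier2 14 > P18/tier1 10 > P29/tier2 6 > P18/tier2 4.
Fill P8 tier1 block (20 at 31) → 125 left.
P35 tier1 at 29: fill all 40 → 85 left.
Fill P35 tier2 block (60 at 28) → 25 left.
P8/tier2 (25): +10 → 15 left.
P29 tier1 at 24: only 15 left, fill 15.
Total = 31×20 + 29×40 + 28×60 + 25×10 + 24×15 = 4070.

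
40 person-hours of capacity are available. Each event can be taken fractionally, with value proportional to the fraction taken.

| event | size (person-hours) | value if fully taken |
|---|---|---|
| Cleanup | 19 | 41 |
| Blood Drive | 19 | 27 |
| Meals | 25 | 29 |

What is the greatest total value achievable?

Rank by value-to-size ratio: Cleanup 41/19≈2.16, Blood Drive 27/19≈1.42, Meals 29/25≈1.16.
Take all of Cleanup (19 person-hours, value 41) — 21 person-hours left.
All 19 person-hours of Blood Drive fit (value 27) — 2 remain.
Only 2 person-hours remain; take 2/25 of Meals for value 29×2/25 = 2.32.
Total value = 70.32.

70.32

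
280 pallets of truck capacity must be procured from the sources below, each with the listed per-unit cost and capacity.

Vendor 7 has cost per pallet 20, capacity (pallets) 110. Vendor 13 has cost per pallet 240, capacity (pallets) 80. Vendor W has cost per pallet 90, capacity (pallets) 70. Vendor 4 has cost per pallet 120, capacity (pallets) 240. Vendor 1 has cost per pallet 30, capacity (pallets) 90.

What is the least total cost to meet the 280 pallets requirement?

Fill from the cheapest source first.
Take 110 from Vendor 7 at 20 → need 170 more.
Vendor 1 (30): use full 90 → 80 pallets to go.
Vendor W at 90: take all 70 pallets → 10 still needed.
Vendor 4 (120): take the remaining 10 → done.
Vendor 13: unused.
Cost = 110×20 + 90×30 + 70×90 + 10×120 = 12400.

12400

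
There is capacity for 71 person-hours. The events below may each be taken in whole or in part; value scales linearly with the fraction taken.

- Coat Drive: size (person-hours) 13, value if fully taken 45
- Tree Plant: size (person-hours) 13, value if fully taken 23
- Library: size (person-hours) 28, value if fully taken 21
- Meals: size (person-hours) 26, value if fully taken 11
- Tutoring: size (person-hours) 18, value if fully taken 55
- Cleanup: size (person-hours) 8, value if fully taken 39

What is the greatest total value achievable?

Sort by value density: Cleanup 39/8≈4.88, Coat Drive 45/13≈3.46, Tutoring 55/18≈3.06, Tree Plant 23/13≈1.77, Library 21/28≈0.75, Meals 11/26≈0.423.
Cleanup: take in full, 8 person-hours for value 39 ; 63 left.
Coat Drive: take in full, 13 person-hours for value 45 ; 50 left.
Tutoring: take in full, 18 person-hours for value 55 ; 32 left.
Take all of Tree Plant (13 person-hours, value 23) ; 19 person-hours left.
Only 19 person-hours remain; take 19/28 of Library for value 21×19/28 = 14.25.
Total value = 176.25.

176.25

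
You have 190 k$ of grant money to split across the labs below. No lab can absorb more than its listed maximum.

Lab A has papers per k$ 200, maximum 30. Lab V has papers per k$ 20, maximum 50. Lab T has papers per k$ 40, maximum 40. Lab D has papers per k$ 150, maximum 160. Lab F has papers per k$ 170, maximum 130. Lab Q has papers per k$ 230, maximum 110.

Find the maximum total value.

Highest papers per k$ first: Lab Q 230 > Lab A 200 > Lab F 170 > Lab D 150 > Lab T 40 > Lab V 20.
Lab Q takes 110 to reach its cap of 110 → 80 left.
Give Lab A 30 to hit its cap of 30 → 50 left.
Lab F: +50 (room for 130) → 50. Pool exhausted.
Total = 200×30 + 170×50 + 230×110 = 39800.

39800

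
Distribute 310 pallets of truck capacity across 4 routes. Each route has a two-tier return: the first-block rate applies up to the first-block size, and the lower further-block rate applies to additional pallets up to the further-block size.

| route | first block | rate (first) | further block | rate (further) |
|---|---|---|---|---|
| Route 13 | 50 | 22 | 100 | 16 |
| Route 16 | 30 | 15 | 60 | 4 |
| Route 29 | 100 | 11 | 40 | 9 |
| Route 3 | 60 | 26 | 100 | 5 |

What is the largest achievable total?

5480

Treat each block as its own option and order by rate: Route 3/T1 26 > Route 13/T1 22 > Route 13/T2 16 > Route 16/T1 15 > Route 29/T1 11 > Route 29/T2 9 > Route 3/T2 5 > Route 16/T2 4.
Route 3/T1 (26): +60 ; 250 left.
Fill Route 13 T1 block (50 at 22) ; 200 left.
Route 13 T2 at 16: fill all 100 ; 100 left.
Route 16 T1 at 15: fill all 30 ; 70 left.
Route 29 T1 at 11: only 70 left, fill 70.
Total = 26×60 + 22×50 + 16×100 + 15×30 + 11×70 = 5480.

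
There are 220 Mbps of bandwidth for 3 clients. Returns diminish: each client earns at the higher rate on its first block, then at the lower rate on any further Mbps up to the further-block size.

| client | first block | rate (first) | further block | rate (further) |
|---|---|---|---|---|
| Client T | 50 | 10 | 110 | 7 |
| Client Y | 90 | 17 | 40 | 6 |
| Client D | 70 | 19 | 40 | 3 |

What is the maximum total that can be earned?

3430

Treat each block as its own option and order by rate: Client D/tier1 19 > Client Y/tier1 17 > Client T/tier1 10 > Client T/tier2 7 > Client Y/tier2 6 > Client D/tier2 3.
Client D tier1 at 19: fill all 70 → 150 left.
Client Y tier1 at 17: fill all 90 → 60 left.
Client T tier1 at 10: fill all 50 → 10 left.
Client T tier2 at 7: only 10 left, fill 10.
Total = 19×70 + 17×90 + 10×50 + 7×10 = 3430.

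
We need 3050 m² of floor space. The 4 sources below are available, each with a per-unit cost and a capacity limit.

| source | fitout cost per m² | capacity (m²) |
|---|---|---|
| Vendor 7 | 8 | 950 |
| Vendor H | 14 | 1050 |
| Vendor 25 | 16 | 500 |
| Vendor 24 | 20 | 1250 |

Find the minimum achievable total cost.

41300

Fill from the cheapest source first.
Take 950 from Vendor 7 at 8 — need 2100 more.
Take 1050 from Vendor H at 14 — need 1050 more.
Vendor 25 at 16: take all 500 m² — 550 still needed.
Vendor 24 at 20: take 550 of its 1250 — requirement met.
Cost = 950×8 + 1050×14 + 500×16 + 550×20 = 41300.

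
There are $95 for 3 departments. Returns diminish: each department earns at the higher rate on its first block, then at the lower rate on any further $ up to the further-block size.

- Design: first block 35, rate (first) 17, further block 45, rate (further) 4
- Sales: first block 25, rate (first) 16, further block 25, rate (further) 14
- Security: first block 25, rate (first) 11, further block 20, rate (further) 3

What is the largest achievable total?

1455

Order all 6 blocks by rate: Design/T1 17 > Sales/T1 16 > Sales/T2 14 > Security/T1 11 > Design/T2 4 > Security/T2 3.
Fill Design T1 block (35 at 17) → 60 left.
Sales/T1 (16): +25 → 35 left.
Sales/T2 (14): +25 → 10 left.
Security/T1: +10 of 25 at 11; pool empty.
Total = 17×35 + 16×25 + 14×25 + 11×10 = 1455.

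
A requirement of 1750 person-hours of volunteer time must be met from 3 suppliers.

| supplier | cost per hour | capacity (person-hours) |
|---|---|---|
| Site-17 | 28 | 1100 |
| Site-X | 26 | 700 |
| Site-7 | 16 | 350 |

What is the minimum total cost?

Use suppliers in increasing cost order.
Site-7 (16): use full 350 ; 1400 person-hours to go.
Site-X at 26: take all 700 person-hours ; 700 still needed.
Take 700 from Site-17 at 28 to finish.
Cost = 350×16 + 700×26 + 700×28 = 43400.

43400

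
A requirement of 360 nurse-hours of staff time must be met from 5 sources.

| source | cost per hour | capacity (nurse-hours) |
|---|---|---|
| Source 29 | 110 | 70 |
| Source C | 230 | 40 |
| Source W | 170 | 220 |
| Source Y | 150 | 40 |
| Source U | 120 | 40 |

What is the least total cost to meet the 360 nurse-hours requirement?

Cheapest first:
Take 70 from Source 29 at 110 ; need 290 more.
Take 40 from Source U at 120 ; need 250 more.
Source Y (150): use full 40 ; 210 nurse-hours to go.
Take 210 from Source W at 170 to finish.
Source C: unused.
Cost = 70×110 + 40×120 + 40×150 + 210×170 = 54200.

54200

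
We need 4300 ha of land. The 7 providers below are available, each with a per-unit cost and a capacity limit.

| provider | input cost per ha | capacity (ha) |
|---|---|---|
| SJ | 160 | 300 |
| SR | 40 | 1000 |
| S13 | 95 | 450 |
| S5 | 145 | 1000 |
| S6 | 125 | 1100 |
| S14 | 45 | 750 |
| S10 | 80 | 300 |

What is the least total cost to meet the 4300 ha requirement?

379500

Cheapest first:
Take 1000 from SR at 40 → need 3300 more.
S14 (45): use full 750 → 2550 ha to go.
S10 at 80: take all 300 ha → 2250 still needed.
Take 450 from S13 at 95 → need 1800 more.
S6 at 125: take all 1100 ha → 700 still needed.
Take 700 from S5 at 145 to finish.
SJ: unused.
Cost = 1000×40 + 750×45 + 300×80 + 450×95 + 1100×125 + 700×145 = 379500.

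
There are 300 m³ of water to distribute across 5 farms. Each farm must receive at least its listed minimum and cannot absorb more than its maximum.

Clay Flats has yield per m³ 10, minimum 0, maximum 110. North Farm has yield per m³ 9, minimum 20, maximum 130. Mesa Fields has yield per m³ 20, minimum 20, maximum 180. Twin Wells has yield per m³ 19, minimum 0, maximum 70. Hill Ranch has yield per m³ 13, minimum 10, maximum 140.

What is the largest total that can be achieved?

5500

Meeting every minimum uses 0+20+20+0+10 = 50 m³, leaving 250.
Rank by yield per m³: Mesa Fields 20 > Twin Wells 19 > Hill Ranch 13 > Clay Flats 10 > North Farm 9.
Mesa Fields: +160 to 180 (cap) ; 90 left.
Twin Wells: +70 to 70 (cap) ; 20 left.
Hill Ranch: +20 (room for 130) → 30. Pool exhausted.
Total = 9×20 + 20×180 + 19×70 + 13×30 = 5500.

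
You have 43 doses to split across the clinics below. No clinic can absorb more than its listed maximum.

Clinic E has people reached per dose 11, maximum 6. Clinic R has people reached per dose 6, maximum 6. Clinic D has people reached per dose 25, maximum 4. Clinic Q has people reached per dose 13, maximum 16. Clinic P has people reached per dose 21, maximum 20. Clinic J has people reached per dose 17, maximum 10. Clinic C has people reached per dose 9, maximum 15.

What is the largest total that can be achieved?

Order the clinics by people reached per dose: Clinic D 25 > Clinic P 21 > Clinic J 17 > Clinic Q 13 > Clinic E 11 > Clinic C 9 > Clinic R 6.
Clinic D: +4 to 4 (cap) — 39 left.
Clinic P: +20 to 20 (cap) — 19 left.
Clinic J: +10 to 10 (cap) — 9 left.
Clinic Q has room for 16 but only 9 remain, so it gets 9.
Total = 25×4 + 13×9 + 21×20 + 17×10 = 807.

807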